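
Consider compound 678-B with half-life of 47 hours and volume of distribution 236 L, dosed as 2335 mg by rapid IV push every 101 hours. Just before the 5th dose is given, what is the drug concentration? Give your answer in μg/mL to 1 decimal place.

f = (1/2)^(τ/t½) = (1/2)^(101/47) ≈ 0.2255.
C₀ = D/Vd = 2335/236 ≈ 9.894 μg/mL.
Before the 5th dose, 4 doses have been given. Superposition: Cmin = C₀·(f + f² + … + f^4).
≈ 9.894 × (0.2255 + 0.0509 + 0.0115 + 0.0026) ≈ 9.894 × 0.2905 ≈ 2.874 μg/mL.

2.9 μg/mL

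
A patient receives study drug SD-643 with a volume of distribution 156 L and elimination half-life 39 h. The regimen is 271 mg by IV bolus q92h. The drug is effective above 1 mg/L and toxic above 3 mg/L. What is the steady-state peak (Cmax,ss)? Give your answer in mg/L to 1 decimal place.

Over one 92-h interval, 92/39 ≈ 2.359 half-lives elapse, leaving f ≈ 0.1949 of each dose.
Accumulation ratio R = 1/(1 − f) ≈ 1/0.8051 ≈ 1.2421.
Single-dose peak C₀ = D/Vd = 271/156 ≈ 1.737 mg/L.
Steady-state peak Cmax,ss = C₀·R ≈ 1.737 × 1.2421 ≈ 2.158 mg/L.
Peak 2.2 mg/L vs MTC 3 mg/L: below toxic threshold.

2.2 mg/L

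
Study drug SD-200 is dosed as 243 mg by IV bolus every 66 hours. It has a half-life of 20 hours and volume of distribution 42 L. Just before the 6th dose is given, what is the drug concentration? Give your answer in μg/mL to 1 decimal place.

0.7 μg/mL

f = (1/2)^(τ/t½) = (1/2)^(66/20) ≈ 0.1015.
C₀ = D/Vd = 243/42 ≈ 5.786 μg/mL.
Before the 6th dose, 5 doses have been given. Superposition: Cmin = C₀·(f + f² + … + f^5).
≈ 5.786 × (0.1015 + 0.0103 + 0.0010 + 0.0001 + 0.0000) ≈ 5.786 × 0.1129 ≈ 0.653 μg/mL.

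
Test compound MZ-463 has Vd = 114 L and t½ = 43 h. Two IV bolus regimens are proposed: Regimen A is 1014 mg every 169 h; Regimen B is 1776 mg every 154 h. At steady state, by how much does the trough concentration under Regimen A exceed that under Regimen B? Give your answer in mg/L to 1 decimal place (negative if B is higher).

Regimen A: f = (1/2)^(169/43) ≈ 0.0656; Cmin,ss = (1014/114)·f/(1−f) ≈ 0.624 mg/L.
Regimen B: f = (1/2)^(154/43) ≈ 0.0835; Cmin,ss = (1776/114)·f/(1−f) ≈ 1.419 mg/L.
Difference ≈ 0.624 − 1.419 ≈ -0.795 mg/L.

-0.8 mg/L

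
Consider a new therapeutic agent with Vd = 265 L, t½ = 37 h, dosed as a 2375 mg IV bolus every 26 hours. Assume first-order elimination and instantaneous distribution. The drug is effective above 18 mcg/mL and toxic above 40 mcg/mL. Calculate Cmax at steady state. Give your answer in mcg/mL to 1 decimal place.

Over one 26-h interval, 26/37 ≈ 0.7027 half-lives elapse, leaving f ≈ 0.6144 of each dose.
Accumulation ratio R = 1/(1 − f) ≈ 1/0.3856 ≈ 2.5934.
Single-dose peak C₀ = D/Vd = 2375/265 ≈ 8.962 mcg/mL.
Steady-state peak Cmax,ss = C₀·R ≈ 8.962 × 2.5934 ≈ 23.242 mcg/mL.
Peak 23.2 mcg/mL vs MTC 40 mcg/mL: below toxic threshold.

23.2 mcg/mL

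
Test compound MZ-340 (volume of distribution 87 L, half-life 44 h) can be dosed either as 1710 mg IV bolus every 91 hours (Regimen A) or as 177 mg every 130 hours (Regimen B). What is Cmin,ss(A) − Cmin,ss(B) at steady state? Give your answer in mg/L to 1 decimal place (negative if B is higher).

5.9 mg/L

Regimen A: f = (1/2)^(91/44) ≈ 0.2385; Cmin,ss = (1710/87)·f/(1−f) ≈ 6.156 mg/L.
Regimen B: f = (1/2)^(130/44) ≈ 0.1290; Cmin,ss = (177/87)·f/(1−f) ≈ 0.301 mg/L.
Difference ≈ 6.156 − 0.301 ≈ 5.855 mg/L.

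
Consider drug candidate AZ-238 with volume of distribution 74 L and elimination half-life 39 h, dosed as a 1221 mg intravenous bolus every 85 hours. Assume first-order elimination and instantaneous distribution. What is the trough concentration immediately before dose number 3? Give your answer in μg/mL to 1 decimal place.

4.4 μg/mL

f = (1/2)^(τ/t½) = (1/2)^(85/39) ≈ 0.2208.
C₀ = D/Vd = 1221/74 ≈ 16.500 μg/mL.
Before the 3rd dose, 2 doses have been given. Superposition: Cmin = C₀·(f + f²).
≈ 16.500 × (0.2208 + 0.0488) ≈ 16.500 × 0.2696 ≈ 4.448 μg/mL.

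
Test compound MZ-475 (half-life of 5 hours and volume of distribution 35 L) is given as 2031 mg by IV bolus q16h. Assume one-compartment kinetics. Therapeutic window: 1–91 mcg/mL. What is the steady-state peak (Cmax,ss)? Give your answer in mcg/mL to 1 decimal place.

k = ln2/t½ = ln2/5 ≈ 0.138629 h⁻¹; fraction remaining f = e^(−kτ) = e^(−0.138629×16) ≈ 0.1088.
At steady state, accumulation factor R = 1/(1 − e^(−kτ)) ≈ 1.1221.
Single-dose peak C₀ = D/Vd = 2031/35 ≈ 58.029 mcg/mL.
Cmax,ss = C₀/(1 − f) ≈ 58.029/0.8912 ≈ 65.113 mcg/mL.
Peak 65.1 mcg/mL vs MTC 91 mcg/mL: below toxic threshold.

65.1 mcg/mL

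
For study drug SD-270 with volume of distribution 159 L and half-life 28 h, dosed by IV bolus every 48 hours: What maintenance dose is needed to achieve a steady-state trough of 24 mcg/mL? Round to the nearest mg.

8706 mg

τ/t½ = 48/28 ≈ 1.7143, so f = (1/2)^(48/28) ≈ 0.304753.
Cmin,ss = (D/Vd)·f/(1−f), so D = Cmin,ss·Vd·(1−f)/f.
D = 24 × 159 × (1−f)/f ≈ 24 × 159 × 2.28135 ≈ 8705.63 mg.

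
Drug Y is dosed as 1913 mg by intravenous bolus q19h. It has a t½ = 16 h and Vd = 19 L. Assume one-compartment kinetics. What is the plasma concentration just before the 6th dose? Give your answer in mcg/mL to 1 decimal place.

77.5 mcg/mL

f = (1/2)^(τ/t½) = (1/2)^(19/16) ≈ 0.4391.
C₀ = D/Vd = 1913/19 ≈ 100.684 mcg/mL.
Before the 6th dose, 5 doses have been given. Superposition: Cmin = C₀·(f + f² + … + f^5).
≈ 100.684 × (0.4391 + 0.1928 + 0.0847 + 0.0372 + 0.0163) ≈ 100.684 × 0.7701 ≈ 77.537 mcg/mL.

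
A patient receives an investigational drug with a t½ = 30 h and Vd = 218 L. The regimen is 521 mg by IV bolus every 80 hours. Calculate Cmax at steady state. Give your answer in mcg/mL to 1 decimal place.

Over one 80-h interval, 80/30 ≈ 2.6667 half-lives elapse, leaving f ≈ 0.1575 of each dose.
At steady state, accumulation factor R = 1/(1 − e^(−kτ)) ≈ 1.1869.
Single-dose peak C₀ = D/Vd = 521/218 ≈ 2.390 mcg/mL.
Cmax,ss = C₀/(1 − f) ≈ 2.390/0.8425 ≈ 2.837 mcg/mL.

2.8 mcg/mL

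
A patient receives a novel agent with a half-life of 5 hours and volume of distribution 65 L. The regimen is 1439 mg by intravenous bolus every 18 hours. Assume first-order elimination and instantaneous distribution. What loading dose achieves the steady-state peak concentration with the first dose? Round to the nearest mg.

f = (1/2)^(18/5) ≈ 0.082469; accumulation ratio R = 1/(1−f) ≈ 1.08988.
Loading dose to hit Cmax,ss on first dose: D_load = D_maint·R ≈ 1439 × 1.08988 ≈ 1568.34 mg.

1568 mg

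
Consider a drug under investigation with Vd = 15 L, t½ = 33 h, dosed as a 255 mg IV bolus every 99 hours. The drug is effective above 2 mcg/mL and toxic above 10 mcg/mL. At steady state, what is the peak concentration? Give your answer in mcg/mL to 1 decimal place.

τ = 99 h = 3 half-lives, so f = (1/2)^3 = 0.125.
Accumulation ratio R = 1/(1 − f) = 1/0.875 = 8/7.
Single-dose peak C₀ = D/Vd = 255/15 = 17 mcg/mL.
Steady-state peak Cmax,ss = C₀·R = 17 × 8/7 ≈ 19.429 mcg/mL.
Peak 19.4 mcg/mL vs MTC 10 mcg/mL: exceeds toxic threshold.

19.4 mcg/mL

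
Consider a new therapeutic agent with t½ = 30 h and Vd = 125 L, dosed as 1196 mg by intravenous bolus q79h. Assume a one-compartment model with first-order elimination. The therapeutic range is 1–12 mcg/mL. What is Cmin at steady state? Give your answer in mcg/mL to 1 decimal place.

1.8 mcg/mL

k = ln2/t½ = ln2/30 ≈ 0.023105 h⁻¹; fraction remaining f = e^(−kτ) = e^(−0.023105×79) ≈ 0.1612.
Single-dose peak C₀ = D/Vd = 1196/125 ≈ 9.568 mcg/mL.
Steady-state trough Cmin,ss = C₀·f/(1−f) ≈ 9.568 × 0.1612/0.8388 ≈ 1.839 mcg/mL.
Trough 1.8 mcg/mL vs MEC 1 mcg/mL: adequate.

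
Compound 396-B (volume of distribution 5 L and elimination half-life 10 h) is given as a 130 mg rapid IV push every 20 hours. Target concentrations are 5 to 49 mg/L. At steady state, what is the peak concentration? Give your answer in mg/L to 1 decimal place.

34.7 mg/L

The dosing interval is 2 half-lives, so f = 2^(−2) = 0.25.
Accumulation ratio R = 1/(1 − f) = 1/0.75 = 4/3.
Single-dose peak C₀ = D/Vd = 130/5 = 26 mg/L.
Steady-state peak Cmax,ss = C₀·R = 26 × 4/3 ≈ 34.667 mg/L.
Peak 34.7 mg/L vs MTC 49 mg/L: below toxic threshold.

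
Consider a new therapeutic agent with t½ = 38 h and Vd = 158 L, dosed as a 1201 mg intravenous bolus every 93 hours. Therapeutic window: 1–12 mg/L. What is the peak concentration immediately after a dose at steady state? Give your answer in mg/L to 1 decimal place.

Over one 93-h interval, 93/38 ≈ 2.4474 half-lives elapse, leaving f ≈ 0.1833 of each dose.
Accumulation ratio R = 1/(1 − f) ≈ 1/0.8167 ≈ 1.2244.
Single-dose peak C₀ = D/Vd = 1201/158 ≈ 7.601 mg/L.
Steady-state peak Cmax,ss = C₀·R ≈ 7.601 × 1.2244 ≈ 9.307 mg/L.
Peak 9.3 mg/L vs MTC 12 mg/L: below toxic threshold.

9.3 mg/L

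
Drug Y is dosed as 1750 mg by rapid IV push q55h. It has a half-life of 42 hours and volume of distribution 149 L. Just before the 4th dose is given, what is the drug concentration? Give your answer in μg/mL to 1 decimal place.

f = (1/2)^(τ/t½) = (1/2)^(55/42) ≈ 0.4035.
C₀ = D/Vd = 1750/149 ≈ 11.745 μg/mL.
Before the 4th dose, 3 doses have been given. Superposition: Cmin = C₀·(f + f² + … + f^3).
≈ 11.745 × (0.4035 + 0.1628 + 0.0657) ≈ 11.745 × 0.6320 ≈ 7.423 μg/mL.

7.4 μg/mL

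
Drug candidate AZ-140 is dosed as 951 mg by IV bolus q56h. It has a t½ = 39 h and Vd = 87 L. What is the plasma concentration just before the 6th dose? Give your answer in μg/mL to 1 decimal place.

f = (1/2)^(τ/t½) = (1/2)^(56/39) ≈ 0.3696.
C₀ = D/Vd = 951/87 ≈ 10.931 μg/mL.
Before the 6th dose, 5 doses have been given. Superposition: Cmin = C₀·(f + f² + … + f^5).
≈ 10.931 × (0.3696 + 0.1366 + 0.0505 + 0.0187 + 0.0069) ≈ 10.931 × 0.5823 ≈ 6.365 μg/mL.

6.4 μg/mL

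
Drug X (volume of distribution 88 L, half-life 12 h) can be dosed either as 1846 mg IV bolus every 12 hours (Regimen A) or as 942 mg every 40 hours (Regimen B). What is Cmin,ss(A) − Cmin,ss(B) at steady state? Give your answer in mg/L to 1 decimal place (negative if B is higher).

Regimen A: f = (1/2)^(12/12) ≈ 0.5000; Cmin,ss = (1846/88)·f/(1−f) ≈ 20.977 mg/L.
Regimen B: f = (1/2)^(40/12) ≈ 0.0992; Cmin,ss = (942/88)·f/(1−f) ≈ 1.179 mg/L.
Difference ≈ 20.977 − 1.179 ≈ 19.798 mg/L.

19.8 mg/L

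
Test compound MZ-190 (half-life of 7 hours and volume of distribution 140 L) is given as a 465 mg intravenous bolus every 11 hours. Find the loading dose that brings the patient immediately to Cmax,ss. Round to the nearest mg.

f = (1/2)^(11/7) ≈ 0.336475; accumulation ratio R = 1/(1−f) ≈ 1.50710.
Loading dose to hit Cmax,ss on first dose: D_load = D_maint·R ≈ 465 × 1.50710 ≈ 700.80 mg.

701 mg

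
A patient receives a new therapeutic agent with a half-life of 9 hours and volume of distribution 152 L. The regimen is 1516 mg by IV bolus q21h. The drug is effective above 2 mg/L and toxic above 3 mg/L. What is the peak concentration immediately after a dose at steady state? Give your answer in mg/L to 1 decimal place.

12.4 mg/L

τ/t½ = 21/9 ≈ 2.3333, so fraction remaining f = (1/2)^(21/9) ≈ 0.1984.
Accumulation ratio R = 1/(1 − f) ≈ 1/0.8016 ≈ 1.2475.
Single-dose peak C₀ = D/Vd = 1516/152 ≈ 9.974 mg/L.
Steady-state peak Cmax,ss = C₀·R ≈ 9.974 × 1.2475 ≈ 12.443 mg/L.
Peak 12.4 mg/L vs MTC 3 mg/L: exceeds toxic threshold.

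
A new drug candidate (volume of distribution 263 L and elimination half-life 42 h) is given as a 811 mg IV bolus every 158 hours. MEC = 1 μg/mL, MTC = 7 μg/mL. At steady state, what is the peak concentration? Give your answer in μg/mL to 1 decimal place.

k = ln2/t½ = ln2/42 ≈ 0.016504 h⁻¹; fraction remaining f = e^(−kτ) = e^(−0.016504×158) ≈ 0.0737.
Accumulation ratio R = 1/(1 − f) ≈ 1/0.9263 ≈ 1.0796.
Each bolus raises the concentration by D/Vd = 811/263 ≈ 3.084 μg/mL.
Steady-state peak Cmax,ss = C₀·R ≈ 3.084 × 1.0796 ≈ 3.329 μg/mL.
Peak 3.3 μg/mL vs MTC 7 μg/mL: below toxic threshold.

3.3 μg/mL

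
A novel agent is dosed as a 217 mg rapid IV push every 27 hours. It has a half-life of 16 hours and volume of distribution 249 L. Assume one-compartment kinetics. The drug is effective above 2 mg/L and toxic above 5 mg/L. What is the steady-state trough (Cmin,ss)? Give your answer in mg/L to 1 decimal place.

k = ln2/t½ = ln2/16 ≈ 0.043322 h⁻¹; fraction remaining f = e^(−kτ) = e^(−0.043322×27) ≈ 0.3105.
Each bolus raises the concentration by D/Vd = 217/249 ≈ 0.871 mg/L.
Steady-state trough Cmin,ss = C₀·f/(1−f) ≈ 0.871 × 0.3105/0.6895 ≈ 0.392 mg/L.
Trough 0.4 mg/L vs MEC 2 mg/L: subtherapeutic.

0.4 mg/L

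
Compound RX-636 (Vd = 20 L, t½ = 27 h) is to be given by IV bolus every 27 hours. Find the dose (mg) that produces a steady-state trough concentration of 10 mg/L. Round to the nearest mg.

τ/t½ = 27/27 ≈ 1, so f = (1/2)^(27/27) ≈ 0.500000.
Cmin,ss = (D/Vd)·f/(1−f), so D = Cmin,ss·Vd·(1−f)/f.
D = 10 × 20 × (1−f)/f ≈ 10 × 20 × 1.00000 ≈ 200.00 mg.

200 mg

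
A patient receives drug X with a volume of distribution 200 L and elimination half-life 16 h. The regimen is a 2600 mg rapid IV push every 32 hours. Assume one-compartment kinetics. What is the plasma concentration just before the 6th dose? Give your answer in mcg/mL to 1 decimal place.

4.3 mcg/mL

f = (1/2)^(τ/t½) = (1/2)^(32/16) ≈ 0.2500.
C₀ = D/Vd = 2600/200 ≈ 13.000 mcg/mL.
Before the 6th dose, 5 doses have been given. Superposition: Cmin = C₀·(f + f² + … + f^5).
≈ 13.000 × (0.2500 + 0.0625 + 0.0156 + 0.0039 + 0.0010) ≈ 13.000 × 0.3330 ≈ 4.329 mcg/mL.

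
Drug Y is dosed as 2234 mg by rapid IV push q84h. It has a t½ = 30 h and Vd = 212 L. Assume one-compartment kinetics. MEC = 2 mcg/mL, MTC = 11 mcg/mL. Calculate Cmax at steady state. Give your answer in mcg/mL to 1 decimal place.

12.3 mcg/mL

τ/t½ = 84/30 ≈ 2.8, so fraction remaining f = (1/2)^(84/30) ≈ 0.1436.
At steady state, accumulation factor R = 1/(1 − e^(−kτ)) ≈ 1.1677.
Single-dose peak C₀ = D/Vd = 2234/212 ≈ 10.538 mcg/mL.
Cmax,ss = C₀/(1 − f) ≈ 10.538/0.8564 ≈ 12.305 mcg/mL.
Peak 12.3 mcg/mL vs MTC 11 mcg/mL: exceeds toxic threshold.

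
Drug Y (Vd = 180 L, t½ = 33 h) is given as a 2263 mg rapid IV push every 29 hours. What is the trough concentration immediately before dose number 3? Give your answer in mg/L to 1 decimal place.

f = (1/2)^(τ/t½) = (1/2)^(29/33) ≈ 0.5438.
C₀ = D/Vd = 2263/180 ≈ 12.572 mg/L.
Before the 3rd dose, 2 doses have been given. Superposition: Cmin = C₀·(f + f²).
≈ 12.572 × (0.5438 + 0.2957) ≈ 12.572 × 0.8395 ≈ 10.554 mg/L.

10.6 mg/L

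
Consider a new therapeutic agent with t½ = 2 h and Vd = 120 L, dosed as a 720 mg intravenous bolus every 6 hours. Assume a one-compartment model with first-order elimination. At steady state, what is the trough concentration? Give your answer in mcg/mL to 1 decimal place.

0.9 mcg/mL

The dosing interval is 3 half-lives, so f = 2^(−3) = 0.125.
Accumulation ratio R = 1/(1 − f) = 1/0.875 = 8/7.
Single-dose peak C₀ = D/Vd = 720/120 = 6 mcg/mL.
Steady-state peak Cmax,ss = C₀·R = 6 × 8/7 ≈ 6.857 mcg/mL.
Steady-state trough Cmin,ss = Cmax,ss·f ≈ 6.857 × 0.125 ≈ 0.857 mcg/mL.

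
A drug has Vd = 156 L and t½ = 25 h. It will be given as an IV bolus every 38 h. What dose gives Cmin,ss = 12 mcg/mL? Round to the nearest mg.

3497 mg

τ/t½ = 38/25 ≈ 1.52, so f = (1/2)^(38/25) ≈ 0.348686.
Cmin,ss = (D/Vd)·f/(1−f), so D = Cmin,ss·Vd·(1−f)/f.
D = 12 × 156 × (1−f)/f ≈ 12 × 156 × 1.86791 ≈ 3496.73 mg.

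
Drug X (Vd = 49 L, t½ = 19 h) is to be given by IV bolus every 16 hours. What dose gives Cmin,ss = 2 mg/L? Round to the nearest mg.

78 mg

τ/t½ = 16/19 ≈ 0.84211, so f = (1/2)^(16/19) ≈ 0.557829.
Cmin,ss = (D/Vd)·f/(1−f), so D = Cmin,ss·Vd·(1−f)/f.
D = 2 × 49 × (1−f)/f ≈ 2 × 49 × 0.79266 ≈ 77.68 mg.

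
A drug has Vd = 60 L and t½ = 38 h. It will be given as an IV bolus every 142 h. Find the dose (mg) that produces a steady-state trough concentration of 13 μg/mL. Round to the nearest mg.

9619 mg

τ/t½ = 142/38 ≈ 3.7368, so f = (1/2)^(142/38) ≈ 0.075006.
Cmin,ss = (D/Vd)·f/(1−f), so D = Cmin,ss·Vd·(1−f)/f.
D = 13 × 60 × (1−f)/f ≈ 13 × 60 × 12.33227 ≈ 9619.17 mg.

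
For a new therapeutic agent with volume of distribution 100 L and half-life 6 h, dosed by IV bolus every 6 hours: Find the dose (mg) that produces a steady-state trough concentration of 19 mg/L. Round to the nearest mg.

τ/t½ = 6/6 ≈ 1, so f = (1/2)^(6/6) ≈ 0.500000.
Cmin,ss = (D/Vd)·f/(1−f), so D = Cmin,ss·Vd·(1−f)/f.
D = 19 × 100 × (1−f)/f ≈ 19 × 100 × 1.00000 ≈ 1900.00 mg.

1900 mg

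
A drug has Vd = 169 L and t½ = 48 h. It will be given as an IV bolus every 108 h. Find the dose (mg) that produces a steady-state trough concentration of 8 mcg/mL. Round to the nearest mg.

5079 mg

τ/t½ = 108/48 ≈ 2.25, so f = (1/2)^(108/48) ≈ 0.210224.
Cmin,ss = (D/Vd)·f/(1−f), so D = Cmin,ss·Vd·(1−f)/f.
D = 8 × 169 × (1−f)/f ≈ 8 × 169 × 3.75683 ≈ 5079.23 mg.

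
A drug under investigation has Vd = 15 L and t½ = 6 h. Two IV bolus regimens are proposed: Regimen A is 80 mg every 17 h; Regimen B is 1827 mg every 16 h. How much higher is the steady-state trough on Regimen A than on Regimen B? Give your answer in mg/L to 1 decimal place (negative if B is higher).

Regimen A: f = (1/2)^(17/6) ≈ 0.1403; Cmin,ss = (80/15)·f/(1−f) ≈ 0.870 mg/L.
Regimen B: f = (1/2)^(16/6) ≈ 0.1575; Cmin,ss = (1827/15)·f/(1−f) ≈ 22.770 mg/L.
Difference ≈ 0.870 − 22.770 ≈ -21.900 mg/L.

-21.9 mg/L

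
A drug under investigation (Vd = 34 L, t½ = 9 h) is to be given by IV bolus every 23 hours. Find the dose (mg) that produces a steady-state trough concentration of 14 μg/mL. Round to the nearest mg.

2322 mg

τ/t½ = 23/9 ≈ 2.5556, so f = (1/2)^(23/9) ≈ 0.170099.
Cmin,ss = (D/Vd)·f/(1−f), so D = Cmin,ss·Vd·(1−f)/f.
D = 14 × 34 × (1−f)/f ≈ 14 × 34 × 4.87893 ≈ 2322.37 mg.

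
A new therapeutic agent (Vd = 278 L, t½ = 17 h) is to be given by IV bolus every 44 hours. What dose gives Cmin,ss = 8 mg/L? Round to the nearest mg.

τ/t½ = 44/17 ≈ 2.5882, so f = (1/2)^(44/17) ≈ 0.166289.
Cmin,ss = (D/Vd)·f/(1−f), so D = Cmin,ss·Vd·(1−f)/f.
D = 8 × 278 × (1−f)/f ≈ 8 × 278 × 5.01363 ≈ 11150.31 mg.

11150 mg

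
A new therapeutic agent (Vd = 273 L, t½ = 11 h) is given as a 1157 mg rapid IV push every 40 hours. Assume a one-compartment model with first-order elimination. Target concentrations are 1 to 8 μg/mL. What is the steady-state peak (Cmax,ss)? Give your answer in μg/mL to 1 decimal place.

k = ln2/t½ = ln2/11 ≈ 0.063013 h⁻¹; fraction remaining f = e^(−kτ) = e^(−0.063013×40) ≈ 0.0804.
At steady state, accumulation factor R = 1/(1 − e^(−kτ)) ≈ 1.0874.
Single-dose peak C₀ = D/Vd = 1157/273 ≈ 4.238 μg/mL.
Cmax,ss = C₀/(1 − f) ≈ 4.238/0.9196 ≈ 4.609 μg/mL.
Peak 4.6 μg/mL vs MTC 8 μg/mL: below toxic threshold.

4.6 μg/mL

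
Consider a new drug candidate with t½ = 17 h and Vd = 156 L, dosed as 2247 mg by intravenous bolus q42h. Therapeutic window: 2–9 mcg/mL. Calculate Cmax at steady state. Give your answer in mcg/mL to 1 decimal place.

17.6 mcg/mL

Over one 42-h interval, 42/17 ≈ 2.4706 half-lives elapse, leaving f ≈ 0.1804 of each dose.
At steady state, accumulation factor R = 1/(1 − e^(−kτ)) ≈ 1.2201.
Each bolus raises the concentration by D/Vd = 2247/156 ≈ 14.404 mcg/mL.
Steady-state peak Cmax,ss = C₀·R ≈ 14.404 × 1.2201 ≈ 17.574 mcg/mL.
Peak 17.6 mcg/mL vs MTC 9 mcg/mL: exceeds toxic threshold.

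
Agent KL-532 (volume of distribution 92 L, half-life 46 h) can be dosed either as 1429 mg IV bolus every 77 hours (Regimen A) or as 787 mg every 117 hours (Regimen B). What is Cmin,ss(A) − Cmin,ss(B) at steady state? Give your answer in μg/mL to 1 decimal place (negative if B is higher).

Regimen A: f = (1/2)^(77/46) ≈ 0.3134; Cmin,ss = (1429/92)·f/(1−f) ≈ 7.090 μg/mL.
Regimen B: f = (1/2)^(117/46) ≈ 0.1715; Cmin,ss = (787/92)·f/(1−f) ≈ 1.771 μg/mL.
Difference ≈ 7.090 − 1.771 ≈ 5.319 μg/mL.

5.3 μg/mL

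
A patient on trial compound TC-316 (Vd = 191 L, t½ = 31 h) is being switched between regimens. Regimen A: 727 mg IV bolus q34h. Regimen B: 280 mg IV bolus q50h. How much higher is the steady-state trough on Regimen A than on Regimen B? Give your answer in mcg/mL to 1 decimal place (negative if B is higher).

Regimen A: f = (1/2)^(34/31) ≈ 0.4676; Cmin,ss = (727/191)·f/(1−f) ≈ 3.343 mcg/mL.
Regimen B: f = (1/2)^(50/31) ≈ 0.3269; Cmin,ss = (280/191)·f/(1−f) ≈ 0.712 mcg/mL.
Difference ≈ 3.343 − 0.712 ≈ 2.631 mcg/mL.

2.6 mcg/mL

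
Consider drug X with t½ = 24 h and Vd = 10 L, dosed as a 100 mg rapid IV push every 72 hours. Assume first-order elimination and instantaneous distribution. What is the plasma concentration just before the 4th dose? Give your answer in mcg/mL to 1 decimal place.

f = (1/2)^(τ/t½) = (1/2)^(72/24) ≈ 0.1250.
C₀ = D/Vd = 100/10 ≈ 10.000 mcg/mL.
Before the 4th dose, 3 doses have been given. Superposition: Cmin = C₀·(f + f² + … + f^3).
≈ 10.000 × (0.1250 + 0.0156 + 0.0020) ≈ 10.000 × 0.1426 ≈ 1.426 mcg/mL.

1.4 mcg/mL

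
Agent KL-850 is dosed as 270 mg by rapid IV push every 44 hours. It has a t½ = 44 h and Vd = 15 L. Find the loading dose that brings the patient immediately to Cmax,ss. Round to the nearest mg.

540 mg

f = (1/2)^(44/44) ≈ 0.500000; accumulation ratio R = 1/(1−f) ≈ 2.00000.
Loading dose to hit Cmax,ss on first dose: D_load = D_maint·R ≈ 270 × 2.00000 ≈ 540.00 mg.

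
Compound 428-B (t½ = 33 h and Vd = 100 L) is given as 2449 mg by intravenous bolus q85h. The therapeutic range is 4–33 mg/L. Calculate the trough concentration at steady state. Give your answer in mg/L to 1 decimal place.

k = ln2/t½ = ln2/33 ≈ 0.021004 h⁻¹; fraction remaining f = e^(−kτ) = e^(−0.021004×85) ≈ 0.1677.
Accumulation ratio R = 1/(1 − f) ≈ 1/0.8323 ≈ 1.2015.
Single-dose peak C₀ = D/Vd = 2449/100 ≈ 24.490 mg/L.
Steady-state peak Cmax,ss = C₀·R ≈ 24.490 × 1.2015 ≈ 29.425 mg/L.
One interval later, Cmin,ss = Cmax,ss·e^(−kτ) ≈ 29.425 × 0.1677 ≈ 4.935 mg/L.
Trough 4.9 mg/L vs MEC 4 mg/L: adequate.

4.9 mg/L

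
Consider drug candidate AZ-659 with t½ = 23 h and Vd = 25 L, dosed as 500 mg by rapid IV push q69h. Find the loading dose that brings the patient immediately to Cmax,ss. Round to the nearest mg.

f = (1/2)^(69/23) ≈ 0.125000; accumulation ratio R = 1/(1−f) ≈ 1.14286.
Loading dose to hit Cmax,ss on first dose: D_load = D_maint·R ≈ 500 × 1.14286 ≈ 571.43 mg.

571 mg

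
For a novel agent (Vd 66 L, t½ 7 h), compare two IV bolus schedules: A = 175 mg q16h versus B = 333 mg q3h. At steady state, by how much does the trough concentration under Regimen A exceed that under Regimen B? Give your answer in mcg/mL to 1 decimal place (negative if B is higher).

-13.9 mcg/mL

Regimen A: f = (1/2)^(16/7) ≈ 0.2051; Cmin,ss = (175/66)·f/(1−f) ≈ 0.684 mcg/mL.
Regimen B: f = (1/2)^(3/7) ≈ 0.7430; Cmin,ss = (333/66)·f/(1−f) ≈ 14.587 mcg/mL.
Difference ≈ 0.684 − 14.587 ≈ -13.903 mcg/mL.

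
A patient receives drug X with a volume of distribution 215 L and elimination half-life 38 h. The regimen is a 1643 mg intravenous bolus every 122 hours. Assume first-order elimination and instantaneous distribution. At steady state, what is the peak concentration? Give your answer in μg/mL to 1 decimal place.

k = ln2/t½ = ln2/38 ≈ 0.018241 h⁻¹; fraction remaining f = e^(−kτ) = e^(−0.018241×122) ≈ 0.1080.
Accumulation ratio R = 1/(1 − f) ≈ 1/0.8920 ≈ 1.1211.
Each bolus raises the concentration by D/Vd = 1643/215 ≈ 7.642 μg/mL.
Steady-state peak Cmax,ss = C₀·R ≈ 7.642 × 1.1211 ≈ 8.567 μg/mL.

8.6 μg/mL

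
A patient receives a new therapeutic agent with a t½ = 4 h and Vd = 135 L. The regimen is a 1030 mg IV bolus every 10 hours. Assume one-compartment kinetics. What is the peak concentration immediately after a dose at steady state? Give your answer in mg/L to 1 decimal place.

9.3 mg/L

k = ln2/t½ = ln2/4 ≈ 0.173287 h⁻¹; fraction remaining f = e^(−kτ) = e^(−0.173287×10) ≈ 0.1768.
At steady state, accumulation factor R = 1/(1 − e^(−kτ)) ≈ 1.2148.
Each bolus raises the concentration by D/Vd = 1030/135 ≈ 7.630 mg/L.
Steady-state peak Cmax,ss = C₀·R ≈ 7.630 × 1.2148 ≈ 9.269 mg/L.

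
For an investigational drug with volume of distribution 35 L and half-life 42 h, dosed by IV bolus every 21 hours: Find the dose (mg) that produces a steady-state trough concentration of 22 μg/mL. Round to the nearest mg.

319 mg

τ/t½ = 21/42 ≈ 0.5, so f = (1/2)^(21/42) ≈ 0.707107.
Cmin,ss = (D/Vd)·f/(1−f), so D = Cmin,ss·Vd·(1−f)/f.
D = 22 × 35 × (1−f)/f ≈ 22 × 35 × 0.41421 ≈ 318.94 mg.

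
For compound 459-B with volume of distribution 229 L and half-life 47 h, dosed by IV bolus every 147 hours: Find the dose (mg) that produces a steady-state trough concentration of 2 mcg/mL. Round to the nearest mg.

3545 mg

τ/t½ = 147/47 ≈ 3.1277, so f = (1/2)^(147/47) ≈ 0.114414.
Cmin,ss = (D/Vd)·f/(1−f), so D = Cmin,ss·Vd·(1−f)/f.
D = 2 × 229 × (1−f)/f ≈ 2 × 229 × 7.74019 ≈ 3545.01 mg.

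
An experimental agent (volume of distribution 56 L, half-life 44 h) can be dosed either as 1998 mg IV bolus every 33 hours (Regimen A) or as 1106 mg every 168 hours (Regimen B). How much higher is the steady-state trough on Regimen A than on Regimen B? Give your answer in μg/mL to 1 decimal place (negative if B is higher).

50.8 μg/mL

Regimen A: f = (1/2)^(33/44) ≈ 0.5946; Cmin,ss = (1998/56)·f/(1−f) ≈ 52.330 μg/mL.
Regimen B: f = (1/2)^(168/44) ≈ 0.0709; Cmin,ss = (1106/56)·f/(1−f) ≈ 1.507 μg/mL.
Difference ≈ 52.330 − 1.507 ≈ 50.823 μg/mL.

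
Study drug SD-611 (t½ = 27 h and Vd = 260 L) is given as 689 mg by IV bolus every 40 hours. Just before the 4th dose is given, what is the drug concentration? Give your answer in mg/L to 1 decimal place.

1.4 mg/L

f = (1/2)^(τ/t½) = (1/2)^(40/27) ≈ 0.3581.
C₀ = D/Vd = 689/260 ≈ 2.650 mg/L.
Before the 4th dose, 3 doses have been given. Superposition: Cmin = C₀·(f + f² + … + f^3).
≈ 2.650 × (0.3581 + 0.1282 + 0.0459) ≈ 2.650 × 0.5322 ≈ 1.410 mg/L.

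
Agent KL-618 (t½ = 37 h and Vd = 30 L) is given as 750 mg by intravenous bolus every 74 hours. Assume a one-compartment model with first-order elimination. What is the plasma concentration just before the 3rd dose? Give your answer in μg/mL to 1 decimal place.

7.8 μg/mL

f = (1/2)^(τ/t½) = (1/2)^(74/37) ≈ 0.2500.
C₀ = D/Vd = 750/30 ≈ 25.000 μg/mL.
Before the 3rd dose, 2 doses have been given. Superposition: Cmin = C₀·(f + f²).
≈ 25.000 × (0.2500 + 0.0625) ≈ 25.000 × 0.3125 ≈ 7.812 μg/mL.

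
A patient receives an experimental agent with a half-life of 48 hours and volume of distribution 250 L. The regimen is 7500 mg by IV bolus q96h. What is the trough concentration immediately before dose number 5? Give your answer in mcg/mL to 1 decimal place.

f = (1/2)^(τ/t½) = (1/2)^(96/48) ≈ 0.2500.
C₀ = D/Vd = 7500/250 ≈ 30.000 mcg/mL.
Before the 5th dose, 4 doses have been given. Superposition: Cmin = C₀·(f + f² + … + f^4).
≈ 30.000 × (0.2500 + 0.0625 + 0.0156 + 0.0039) ≈ 30.000 × 0.3320 ≈ 9.960 mcg/mL.

10.0 mcg/mL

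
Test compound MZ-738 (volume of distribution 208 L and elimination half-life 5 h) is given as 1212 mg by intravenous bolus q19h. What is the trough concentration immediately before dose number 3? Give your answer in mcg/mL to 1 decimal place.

0.4 mcg/mL

f = (1/2)^(τ/t½) = (1/2)^(19/5) ≈ 0.0718.
C₀ = D/Vd = 1212/208 ≈ 5.827 mcg/mL.
Before the 3rd dose, 2 doses have been given. Superposition: Cmin = C₀·(f + f²).
≈ 5.827 × (0.0718 + 0.0052) ≈ 5.827 × 0.0770 ≈ 0.449 mcg/mL.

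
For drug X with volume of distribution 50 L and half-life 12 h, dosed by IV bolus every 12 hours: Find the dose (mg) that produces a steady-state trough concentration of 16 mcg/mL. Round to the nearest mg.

800 mg

τ/t½ = 12/12 ≈ 1, so f = (1/2)^(12/12) ≈ 0.500000.
Cmin,ss = (D/Vd)·f/(1−f), so D = Cmin,ss·Vd·(1−f)/f.
D = 16 × 50 × (1−f)/f ≈ 16 × 50 × 1.00000 ≈ 800.00 mg.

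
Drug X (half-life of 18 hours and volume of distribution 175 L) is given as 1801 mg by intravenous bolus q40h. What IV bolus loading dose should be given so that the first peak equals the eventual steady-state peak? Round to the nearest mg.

f = (1/2)^(40/18) ≈ 0.214311; accumulation ratio R = 1/(1−f) ≈ 1.27277.
Loading dose to hit Cmax,ss on first dose: D_load = D_maint·R ≈ 1801 × 1.27277 ≈ 2292.26 mg.

2292 mg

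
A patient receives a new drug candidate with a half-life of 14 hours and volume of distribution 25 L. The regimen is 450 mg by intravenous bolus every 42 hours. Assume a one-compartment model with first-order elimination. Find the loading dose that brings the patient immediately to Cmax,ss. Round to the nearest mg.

514 mg

f = (1/2)^(42/14) ≈ 0.125000; accumulation ratio R = 1/(1−f) ≈ 1.14286.
Loading dose to hit Cmax,ss on first dose: D_load = D_maint·R ≈ 450 × 1.14286 ≈ 514.29 mg.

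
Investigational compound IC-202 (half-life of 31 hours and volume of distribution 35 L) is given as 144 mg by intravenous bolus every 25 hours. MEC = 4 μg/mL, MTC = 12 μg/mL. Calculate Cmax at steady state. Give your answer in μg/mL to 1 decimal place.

k = ln2/t½ = ln2/31 ≈ 0.022360 h⁻¹; fraction remaining f = e^(−kτ) = e^(−0.022360×25) ≈ 0.5718.
At steady state, accumulation factor R = 1/(1 − e^(−kτ)) ≈ 2.3354.
Single-dose peak C₀ = D/Vd = 144/35 ≈ 4.114 μg/mL.
Steady-state peak Cmax,ss = C₀·R ≈ 4.114 × 2.3354 ≈ 9.608 μg/mL.
Peak 9.6 μg/mL vs MTC 12 μg/mL: below toxic threshold.

9.6 μg/mL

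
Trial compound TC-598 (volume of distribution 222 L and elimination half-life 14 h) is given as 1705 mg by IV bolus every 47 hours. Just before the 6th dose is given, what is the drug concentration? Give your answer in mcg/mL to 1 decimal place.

0.8 mcg/mL

f = (1/2)^(τ/t½) = (1/2)^(47/14) ≈ 0.0976.
C₀ = D/Vd = 1705/222 ≈ 7.680 mcg/mL.
Before the 6th dose, 5 doses have been given. Superposition: Cmin = C₀·(f + f² + … + f^5).
≈ 7.680 × (0.0976 + 0.0095 + 0.0009 + 0.0001 + 0.0000) ≈ 7.680 × 0.1081 ≈ 0.830 mcg/mL.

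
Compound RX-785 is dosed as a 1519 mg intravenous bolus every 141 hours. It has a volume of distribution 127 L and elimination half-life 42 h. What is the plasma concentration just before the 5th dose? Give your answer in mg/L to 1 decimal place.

f = (1/2)^(τ/t½) = (1/2)^(141/42) ≈ 0.0976.
C₀ = D/Vd = 1519/127 ≈ 11.961 mg/L.
Before the 5th dose, 4 doses have been given. Superposition: Cmin = C₀·(f + f² + … + f^4).
≈ 11.961 × (0.0976 + 0.0095 + 0.0009 + 0.0001) ≈ 11.961 × 0.1081 ≈ 1.293 mg/L.

1.3 mg/L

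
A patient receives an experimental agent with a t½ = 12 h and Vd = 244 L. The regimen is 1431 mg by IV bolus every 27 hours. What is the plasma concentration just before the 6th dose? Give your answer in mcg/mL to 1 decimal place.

f = (1/2)^(τ/t½) = (1/2)^(27/12) ≈ 0.2102.
C₀ = D/Vd = 1431/244 ≈ 5.865 mcg/mL.
Before the 6th dose, 5 doses have been given. Superposition: Cmin = C₀·(f + f² + … + f^5).
≈ 5.865 × (0.2102 + 0.0442 + 0.0093 + 0.0020 + 0.0004) ≈ 5.865 × 0.2661 ≈ 1.561 mcg/mL.

1.6 mcg/mL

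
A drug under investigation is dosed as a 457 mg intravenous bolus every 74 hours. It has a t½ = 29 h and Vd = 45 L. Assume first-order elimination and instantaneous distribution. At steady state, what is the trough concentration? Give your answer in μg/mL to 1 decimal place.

2.1 μg/mL

τ/t½ = 74/29 ≈ 2.5517, so fraction remaining f = (1/2)^(74/29) ≈ 0.1706.
Accumulation ratio R = 1/(1 − f) ≈ 1/0.8294 ≈ 1.2057.
Single-dose peak C₀ = D/Vd = 457/45 ≈ 10.156 μg/mL.
Cmax,ss = C₀/(1 − f) ≈ 10.156/0.8294 ≈ 12.245 μg/mL.
Steady-state trough Cmin,ss = Cmax,ss·f ≈ 12.245 × 0.1706 ≈ 2.089 μg/mL.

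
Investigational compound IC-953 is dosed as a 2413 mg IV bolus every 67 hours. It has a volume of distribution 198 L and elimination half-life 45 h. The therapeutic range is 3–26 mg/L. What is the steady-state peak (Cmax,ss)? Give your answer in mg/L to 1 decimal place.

Over one 67-h interval, 67/45 ≈ 1.4889 half-lives elapse, leaving f ≈ 0.3563 of each dose.
At steady state, accumulation factor R = 1/(1 − e^(−kτ)) ≈ 1.5535.
Single-dose peak C₀ = D/Vd = 2413/198 ≈ 12.187 mg/L.
Steady-state peak Cmax,ss = C₀·R ≈ 12.187 × 1.5535 ≈ 18.933 mg/L.
Peak 18.9 mg/L vs MTC 26 mg/L: below toxic threshold.

18.9 mg/L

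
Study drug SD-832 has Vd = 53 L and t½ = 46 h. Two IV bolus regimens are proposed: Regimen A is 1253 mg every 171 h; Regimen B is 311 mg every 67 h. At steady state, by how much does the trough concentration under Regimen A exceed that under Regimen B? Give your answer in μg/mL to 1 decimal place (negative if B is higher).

Regimen A: f = (1/2)^(171/46) ≈ 0.0760; Cmin,ss = (1253/53)·f/(1−f) ≈ 1.945 μg/mL.
Regimen B: f = (1/2)^(67/46) ≈ 0.3644; Cmin,ss = (311/53)·f/(1−f) ≈ 3.364 μg/mL.
Difference ≈ 1.945 − 3.364 ≈ -1.419 μg/mL.

-1.4 μg/mL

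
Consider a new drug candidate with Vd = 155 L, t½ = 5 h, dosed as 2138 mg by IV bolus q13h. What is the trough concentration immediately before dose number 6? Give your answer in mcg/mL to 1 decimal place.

f = (1/2)^(τ/t½) = (1/2)^(13/5) ≈ 0.1649.
C₀ = D/Vd = 2138/155 ≈ 13.794 mcg/mL.
Before the 6th dose, 5 doses have been given. Superposition: Cmin = C₀·(f + f² + … + f^5).
≈ 13.794 × (0.1649 + 0.0272 + 0.0045 + 0.0007 + 0.0001) ≈ 13.794 × 0.1974 ≈ 2.723 mcg/mL.

2.7 mcg/mL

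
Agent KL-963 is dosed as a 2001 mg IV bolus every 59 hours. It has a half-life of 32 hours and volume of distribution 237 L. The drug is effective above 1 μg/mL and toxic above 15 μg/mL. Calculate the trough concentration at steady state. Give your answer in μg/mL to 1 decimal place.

3.3 μg/mL

Over one 59-h interval, 59/32 ≈ 1.8438 half-lives elapse, leaving f ≈ 0.2786 of each dose.
Accumulation ratio R = 1/(1 − f) ≈ 1/0.7214 ≈ 1.3862.
Each bolus raises the concentration by D/Vd = 2001/237 ≈ 8.443 μg/mL.
Cmax,ss = C₀/(1 − f) ≈ 8.443/0.7214 ≈ 11.704 μg/mL.
One interval later, Cmin,ss = Cmax,ss·e^(−kτ) ≈ 11.704 × 0.2786 ≈ 3.261 μg/mL.
Trough 3.3 μg/mL vs MEC 1 μg/mL: adequate.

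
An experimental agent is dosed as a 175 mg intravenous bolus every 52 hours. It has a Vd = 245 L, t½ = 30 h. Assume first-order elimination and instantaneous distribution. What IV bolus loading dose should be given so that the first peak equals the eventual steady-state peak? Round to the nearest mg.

250 mg

f = (1/2)^(52/30) ≈ 0.300756; accumulation ratio R = 1/(1−f) ≈ 1.43012.
Loading dose to hit Cmax,ss on first dose: D_load = D_maint·R ≈ 175 × 1.43012 ≈ 250.27 mg.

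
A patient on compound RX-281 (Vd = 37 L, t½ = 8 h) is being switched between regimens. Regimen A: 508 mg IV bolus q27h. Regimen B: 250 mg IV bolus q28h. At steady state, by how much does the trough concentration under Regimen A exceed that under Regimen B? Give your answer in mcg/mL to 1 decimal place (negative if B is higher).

Regimen A: f = (1/2)^(27/8) ≈ 0.0964; Cmin,ss = (508/37)·f/(1−f) ≈ 1.465 mcg/mL.
Regimen B: f = (1/2)^(28/8) ≈ 0.0884; Cmin,ss = (250/37)·f/(1−f) ≈ 0.655 mcg/mL.
Difference ≈ 1.465 − 0.655 ≈ 0.810 mcg/mL.

0.8 mcg/mL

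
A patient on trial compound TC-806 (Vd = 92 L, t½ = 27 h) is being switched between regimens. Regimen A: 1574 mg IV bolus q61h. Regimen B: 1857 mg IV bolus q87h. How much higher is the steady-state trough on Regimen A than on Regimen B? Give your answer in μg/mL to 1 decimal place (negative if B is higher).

Regimen A: f = (1/2)^(61/27) ≈ 0.2089; Cmin,ss = (1574/92)·f/(1−f) ≈ 4.518 μg/mL.
Regimen B: f = (1/2)^(87/27) ≈ 0.1072; Cmin,ss = (1857/92)·f/(1−f) ≈ 2.424 μg/mL.
Difference ≈ 4.518 − 2.424 ≈ 2.094 μg/mL.

2.1 μg/mL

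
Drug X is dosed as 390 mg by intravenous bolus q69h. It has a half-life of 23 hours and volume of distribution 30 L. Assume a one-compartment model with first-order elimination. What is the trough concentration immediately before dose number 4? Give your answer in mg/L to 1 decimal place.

1.9 mg/L

f = (1/2)^(τ/t½) = (1/2)^(69/23) ≈ 0.1250.
C₀ = D/Vd = 390/30 ≈ 13.000 mg/L.
Before the 4th dose, 3 doses have been given. Superposition: Cmin = C₀·(f + f² + … + f^3).
≈ 13.000 × (0.1250 + 0.0156 + 0.0020) ≈ 13.000 × 0.1426 ≈ 1.854 mg/L.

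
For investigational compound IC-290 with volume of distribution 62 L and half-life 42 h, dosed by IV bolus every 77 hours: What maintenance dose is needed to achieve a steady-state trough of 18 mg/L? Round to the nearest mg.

τ/t½ = 77/42 ≈ 1.8333, so f = (1/2)^(77/42) ≈ 0.280616.
Cmin,ss = (D/Vd)·f/(1−f), so D = Cmin,ss·Vd·(1−f)/f.
D = 18 × 62 × (1−f)/f ≈ 18 × 62 × 2.56359 ≈ 2860.97 mg.

2861 mg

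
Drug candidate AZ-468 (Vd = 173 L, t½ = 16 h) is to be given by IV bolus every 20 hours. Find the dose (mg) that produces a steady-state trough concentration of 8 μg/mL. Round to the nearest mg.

1908 mg

τ/t½ = 20/16 ≈ 1.25, so f = (1/2)^(20/16) ≈ 0.420448.
Cmin,ss = (D/Vd)·f/(1−f), so D = Cmin,ss·Vd·(1−f)/f.
D = 8 × 173 × (1−f)/f ≈ 8 × 173 × 1.37842 ≈ 1907.73 mg.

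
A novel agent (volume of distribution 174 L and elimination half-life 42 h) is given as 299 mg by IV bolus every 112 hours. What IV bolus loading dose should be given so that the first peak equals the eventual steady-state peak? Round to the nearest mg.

355 mg

f = (1/2)^(112/42) ≈ 0.157490; accumulation ratio R = 1/(1−f) ≈ 1.18693.
Loading dose to hit Cmax,ss on first dose: D_load = D_maint·R ≈ 299 × 1.18693 ≈ 354.89 mg.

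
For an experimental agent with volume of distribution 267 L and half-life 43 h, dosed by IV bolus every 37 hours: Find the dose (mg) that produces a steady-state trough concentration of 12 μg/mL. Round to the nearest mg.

2613 mg

τ/t½ = 37/43 ≈ 0.86047, so f = (1/2)^(37/43) ≈ 0.550775.
Cmin,ss = (D/Vd)·f/(1−f), so D = Cmin,ss·Vd·(1−f)/f.
D = 12 × 267 × (1−f)/f ≈ 12 × 267 × 0.81562 ≈ 2613.25 mg.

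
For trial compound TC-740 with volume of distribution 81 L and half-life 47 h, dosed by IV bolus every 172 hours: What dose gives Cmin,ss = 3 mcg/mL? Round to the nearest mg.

2828 mg

τ/t½ = 172/47 ≈ 3.6596, so f = (1/2)^(172/47) ≈ 0.079133.
Cmin,ss = (D/Vd)·f/(1−f), so D = Cmin,ss·Vd·(1−f)/f.
D = 3 × 81 × (1−f)/f ≈ 3 × 81 × 11.63695 ≈ 2827.78 mg.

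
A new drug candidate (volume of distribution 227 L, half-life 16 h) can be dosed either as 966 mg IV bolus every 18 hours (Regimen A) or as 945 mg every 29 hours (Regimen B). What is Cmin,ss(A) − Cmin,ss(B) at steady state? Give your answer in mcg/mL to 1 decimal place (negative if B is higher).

1.9 mcg/mL

Regimen A: f = (1/2)^(18/16) ≈ 0.4585; Cmin,ss = (966/227)·f/(1−f) ≈ 3.603 mcg/mL.
Regimen B: f = (1/2)^(29/16) ≈ 0.2847; Cmin,ss = (945/227)·f/(1−f) ≈ 1.657 mcg/mL.
Difference ≈ 3.603 − 1.657 ≈ 1.946 mcg/mL.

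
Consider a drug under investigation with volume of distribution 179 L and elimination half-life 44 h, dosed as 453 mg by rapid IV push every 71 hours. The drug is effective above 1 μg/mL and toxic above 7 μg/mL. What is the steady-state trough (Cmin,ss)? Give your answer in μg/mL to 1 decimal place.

Over one 71-h interval, 71/44 ≈ 1.6136 half-lives elapse, leaving f ≈ 0.3268 of each dose.
At steady state, accumulation factor R = 1/(1 − e^(−kτ)) ≈ 1.4854.
Single-dose peak C₀ = D/Vd = 453/179 ≈ 2.531 μg/mL.
Steady-state peak Cmax,ss = C₀·R ≈ 2.531 × 1.4854 ≈ 3.760 μg/mL.
One interval later, Cmin,ss = Cmax,ss·e^(−kτ) ≈ 3.760 × 0.3268 ≈ 1.229 μg/mL.
Trough 1.2 μg/mL vs MEC 1 μg/mL: adequate.

1.2 μg/mL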